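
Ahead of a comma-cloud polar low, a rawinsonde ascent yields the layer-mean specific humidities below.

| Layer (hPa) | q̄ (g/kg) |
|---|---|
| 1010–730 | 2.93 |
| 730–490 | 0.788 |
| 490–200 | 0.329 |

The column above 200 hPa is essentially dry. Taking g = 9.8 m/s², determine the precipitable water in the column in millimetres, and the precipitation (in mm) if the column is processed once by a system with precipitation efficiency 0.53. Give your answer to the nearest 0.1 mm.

PW ≈ 11.3 mm; precipitation ≈ 6.0 mm

Precipitable water is the column-integrated vapour mass per unit area: PW = (1/g) Σ q̄ Δp, with q in kg/kg and Δp in Pa (1 kg/m² of water = 1 mm).
Layer 1010–730 hPa: Δp = 280 hPa = 28000 Pa, q̄ = 0.00293 kg/kg → 0.00293 × 28000 / 9.8 = 8.37 mm
Layer 730–490 hPa: Δp = 240 hPa = 24000 Pa, q̄ = 0.000788 kg/kg → 0.000788 × 24000 / 9.8 = 1.93 mm
Layer 490–200 hPa: Δp = 290 hPa = 29000 Pa, q̄ = 0.000329 kg/kg → 0.000329 × 29000 / 9.8 = 0.97 mm
PW = 8.37 + 1.93 + 0.97 = 11.27 ≈ 11.3 mm.
Precipitation = ε × PW = 0.53 × 11.3 = 6.0 mm.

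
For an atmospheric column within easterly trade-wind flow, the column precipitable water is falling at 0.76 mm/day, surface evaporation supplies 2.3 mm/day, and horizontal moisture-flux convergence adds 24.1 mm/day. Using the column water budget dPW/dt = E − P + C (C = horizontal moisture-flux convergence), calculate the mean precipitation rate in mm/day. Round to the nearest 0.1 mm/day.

dPW/dt = -0.76 mm/day.
P = E + C − dPW/dt = 2.3 + (24.1) − (-0.76) = 27.2 mm/day.

P ≈ 27.2 mm/day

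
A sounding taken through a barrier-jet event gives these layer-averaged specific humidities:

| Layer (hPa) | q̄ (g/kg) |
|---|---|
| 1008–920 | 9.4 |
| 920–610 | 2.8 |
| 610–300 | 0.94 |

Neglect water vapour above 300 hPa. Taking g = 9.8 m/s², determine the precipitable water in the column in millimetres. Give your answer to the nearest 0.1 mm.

Precipitable water is the column-integrated vapour mass per unit area: PW = (1/g) Σ q̄ Δp, with q in kg/kg and Δp in Pa (1 kg/m² of water = 1 mm).
Layer 1008–920 hPa: Δp = 88 hPa = 8800 Pa, q̄ = 0.0094 kg/kg → 0.0094 × 8800 / 9.8 = 8.44 mm
Layer 920–610 hPa: Δp = 310 hPa = 31000 Pa, q̄ = 0.0028 kg/kg → 0.0028 × 31000 / 9.8 = 8.86 mm
Layer 610–300 hPa: Δp = 310 hPa = 31000 Pa, q̄ = 0.00094 kg/kg → 0.00094 × 31000 / 9.8 = 2.97 mm
PW = 8.44 + 8.86 + 2.97 = 20.27 ≈ 20.3 mm.

PW ≈ 20.3 mm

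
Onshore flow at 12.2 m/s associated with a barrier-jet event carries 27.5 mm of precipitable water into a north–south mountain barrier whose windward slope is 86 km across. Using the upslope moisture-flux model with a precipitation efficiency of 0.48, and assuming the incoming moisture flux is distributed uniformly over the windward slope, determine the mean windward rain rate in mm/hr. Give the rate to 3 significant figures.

R ≈ 6.74 mm/hr

Incoming column moisture flux per unit ridge length: F = V × PW = 12.2 × 27.5 = 335.5 mm·m/s.
Spread over the 86 km slope with efficiency ε = 0.48: R = ε·F/W = 0.48 × 335.5 / 86000 m = 1.873e-03 mm/s.
R = 1.873e-03 × 3600 = 6.74 mm/hr.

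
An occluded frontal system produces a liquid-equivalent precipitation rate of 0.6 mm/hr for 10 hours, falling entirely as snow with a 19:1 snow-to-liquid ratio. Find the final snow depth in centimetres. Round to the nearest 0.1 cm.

snow depth ≈ 11.4 cm

Liquid-equivalent depth = 0.6 × 10 = 6 mm.
Snow depth = 6 mm × 19 = 114 mm = 11.4 cm.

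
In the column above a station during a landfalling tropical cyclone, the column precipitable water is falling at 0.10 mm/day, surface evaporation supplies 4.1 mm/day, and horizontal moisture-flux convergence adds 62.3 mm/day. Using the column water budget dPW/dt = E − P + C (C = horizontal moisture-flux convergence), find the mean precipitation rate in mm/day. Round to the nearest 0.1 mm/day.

dPW/dt = -0.10 mm/day.
P = E + C − dPW/dt = 4.1 + (62.3) − (-0.10) = 66.5 mm/day.

P ≈ 66.5 mm/day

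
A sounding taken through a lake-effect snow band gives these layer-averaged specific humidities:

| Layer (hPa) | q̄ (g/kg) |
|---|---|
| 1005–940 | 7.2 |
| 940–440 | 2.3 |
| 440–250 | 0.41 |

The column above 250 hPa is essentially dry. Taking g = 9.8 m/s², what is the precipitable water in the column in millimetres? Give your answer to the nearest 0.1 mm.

PW ≈ 17.3 mm

Precipitable water is the column-integrated vapour mass per unit area: PW = (1/g) Σ q̄ Δp, with q in kg/kg and Δp in Pa (1 kg/m² of water = 1 mm).
Layer 1005–940 hPa: Δp = 65 hPa = 6500 Pa, q̄ = 0.0072 kg/kg → 0.0072 × 6500 / 9.8 = 4.78 mm
Layer 940–440 hPa: Δp = 500 hPa = 50000 Pa, q̄ = 0.0023 kg/kg → 0.0023 × 50000 / 9.8 = 11.73 mm
Layer 440–250 hPa: Δp = 190 hPa = 19000 Pa, q̄ = 0.00041 kg/kg → 0.00041 × 19000 / 9.8 = 0.79 mm
PW = 4.78 + 11.73 + 0.79 = 17.30 ≈ 17.3 mm.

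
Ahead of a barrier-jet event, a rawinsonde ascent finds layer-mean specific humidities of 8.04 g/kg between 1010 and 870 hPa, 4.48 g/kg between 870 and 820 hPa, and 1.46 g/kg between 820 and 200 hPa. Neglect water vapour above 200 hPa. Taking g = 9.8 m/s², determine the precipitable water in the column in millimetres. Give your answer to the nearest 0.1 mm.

Precipitable water is the column-integrated vapour mass per unit area: PW = (1/g) Σ q̄ Δp, with q in kg/kg and Δp in Pa (1 kg/m² of water = 1 mm).
Layer 1010–870 hPa: Δp = 140 hPa = 14000 Pa, q̄ = 0.00804 kg/kg → 0.00804 × 14000 / 9.8 = 11.49 mm
Layer 870–820 hPa: Δp = 50 hPa = 5000 Pa, q̄ = 0.00448 kg/kg → 0.00448 × 5000 / 9.8 = 2.29 mm
Layer 820–200 hPa: Δp = 620 hPa = 62000 Pa, q̄ = 0.00146 kg/kg → 0.00146 × 62000 / 9.8 = 9.24 mm
PW = 11.49 + 2.29 + 9.24 = 23.02 ≈ 23.0 mm.

PW ≈ 23.0 mm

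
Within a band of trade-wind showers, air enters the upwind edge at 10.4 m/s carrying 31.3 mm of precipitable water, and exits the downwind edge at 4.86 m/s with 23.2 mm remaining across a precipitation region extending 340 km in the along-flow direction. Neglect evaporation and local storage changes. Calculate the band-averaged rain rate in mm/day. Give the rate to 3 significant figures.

Column moisture flux per unit crosswind length is F = V × PW.
Inflow: F_in = 10.4 × 31.3 = 325.52 mm·m/s
Outflow: F_out = 4.86 × 23.2 = 112.752 mm·m/s
Steady-state rate R = (F_in − F_out)/L = (325.52 − 112.752) / 340000 m = 6.258e-04 mm/s.
R = 6.258e-04 × 3600 × 24 = 54.1 mm/day.

R ≈ 54.1 mm/day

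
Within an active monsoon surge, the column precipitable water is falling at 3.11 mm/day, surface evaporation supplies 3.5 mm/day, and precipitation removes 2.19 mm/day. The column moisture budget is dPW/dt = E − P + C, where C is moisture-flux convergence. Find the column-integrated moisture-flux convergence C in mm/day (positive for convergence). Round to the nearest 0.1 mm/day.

dPW/dt = -3.11 mm/day.
C = dPW/dt − E + P = (-3.11) − 3.5 + 2.19 = -4.4 mm/day.

C ≈ -4.4 mm/day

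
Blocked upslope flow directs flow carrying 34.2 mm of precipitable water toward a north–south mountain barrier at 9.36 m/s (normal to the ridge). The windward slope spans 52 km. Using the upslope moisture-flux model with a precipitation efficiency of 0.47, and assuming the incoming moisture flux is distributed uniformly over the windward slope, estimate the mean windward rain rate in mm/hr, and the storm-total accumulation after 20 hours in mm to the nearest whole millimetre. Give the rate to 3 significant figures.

R ≈ 10.4 mm/hr; total ≈ 208 mm

Incoming column moisture flux per unit ridge length: F = V × PW = 9.36 × 34.2 = 320.112 mm·m/s.
Spread over the 52 km slope with efficiency ε = 0.47: R = ε·F/W = 0.47 × 320.112 / 52000 m = 2.893e-03 mm/s.
R = 2.893e-03 × 3600 = 10.4 mm/hr.
Over 20 h: total = 10.4 × 20 = 208 mm.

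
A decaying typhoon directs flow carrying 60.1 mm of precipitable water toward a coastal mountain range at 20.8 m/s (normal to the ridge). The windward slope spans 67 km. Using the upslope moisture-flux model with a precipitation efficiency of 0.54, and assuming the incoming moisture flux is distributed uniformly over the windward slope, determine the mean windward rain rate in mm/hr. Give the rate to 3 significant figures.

R ≈ 36.3 mm/hr

Incoming column moisture flux per unit ridge length: F = V × PW = 20.8 × 60.1 = 1250.08 mm·m/s.
Spread over the 67 km slope with efficiency ε = 0.54: R = ε·F/W = 0.54 × 1250.08 / 67000 m = 1.008e-02 mm/s.
R = 1.008e-02 × 3600 = 36.3 mm/hr.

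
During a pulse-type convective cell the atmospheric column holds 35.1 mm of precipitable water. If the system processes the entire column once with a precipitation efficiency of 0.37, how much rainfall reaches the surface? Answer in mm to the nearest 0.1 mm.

Rainfall = ε × PW = 0.37 × 35.1 = 13.0 mm.

rainfall ≈ 13.0 mm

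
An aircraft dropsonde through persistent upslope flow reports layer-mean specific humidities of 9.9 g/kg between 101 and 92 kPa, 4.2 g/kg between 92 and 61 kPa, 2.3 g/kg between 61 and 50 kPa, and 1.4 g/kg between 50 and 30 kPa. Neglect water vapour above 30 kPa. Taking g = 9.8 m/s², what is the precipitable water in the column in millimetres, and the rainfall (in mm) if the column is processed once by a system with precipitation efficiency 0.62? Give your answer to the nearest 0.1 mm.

Precipitable water is the column-integrated vapour mass per unit area: PW = (1/g) Σ q̄ Δp, with q in kg/kg and Δp in Pa (1 kg/m² of water = 1 mm).
Layer 101–92 kPa: Δp = 90 hPa = 9000 Pa, q̄ = 0.0099 kg/kg → 0.0099 × 9000 / 9.8 = 9.09 mm
Layer 92–61 kPa: Δp = 310 hPa = 31000 Pa, q̄ = 0.0042 kg/kg → 0.0042 × 31000 / 9.8 = 13.29 mm
Layer 61–50 kPa: Δp = 110 hPa = 11000 Pa, q̄ = 0.0023 kg/kg → 0.0023 × 11000 / 9.8 = 2.58 mm
Layer 50–30 kPa: Δp = 200 hPa = 20000 Pa, q̄ = 0.0014 kg/kg → 0.0014 × 20000 / 9.8 = 2.86 mm
PW = 9.09 + 13.29 + 2.58 + 2.86 = 27.82 ≈ 27.8 mm.
Rainfall = ε × PW = 0.62 × 27.8 = 17.2 mm.

PW ≈ 27.8 mm; rainfall ≈ 17.2 mm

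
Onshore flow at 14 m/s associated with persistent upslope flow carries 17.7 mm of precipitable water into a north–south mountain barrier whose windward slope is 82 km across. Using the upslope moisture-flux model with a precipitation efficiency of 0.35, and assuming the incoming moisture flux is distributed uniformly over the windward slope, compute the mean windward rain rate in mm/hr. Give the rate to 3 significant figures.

Incoming column moisture flux per unit ridge length: F = V × PW = 14 × 17.7 = 247.8 mm·m/s.
Spread over the 82 km slope with efficiency ε = 0.35: R = ε·F/W = 0.35 × 247.8 / 82000 m = 1.058e-03 mm/s.
R = 1.058e-03 × 3600 = 3.81 mm/hr.

R ≈ 3.81 mm/hr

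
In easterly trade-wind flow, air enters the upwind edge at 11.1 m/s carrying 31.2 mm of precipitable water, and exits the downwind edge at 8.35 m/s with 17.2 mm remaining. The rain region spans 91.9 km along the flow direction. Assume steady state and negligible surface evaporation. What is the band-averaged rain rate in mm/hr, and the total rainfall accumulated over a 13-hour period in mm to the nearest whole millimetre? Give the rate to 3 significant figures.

R ≈ 7.94 mm/hr; total ≈ 103 mm

Column moisture flux per unit crosswind length is F = V × PW.
Inflow: F_in = 11.1 × 31.2 = 346.32 mm·m/s
Outflow: F_out = 8.35 × 17.2 = 143.62 mm·m/s
Steady-state rate R = (F_in − F_out)/L = (346.32 − 143.62) / 91900 m = 2.206e-03 mm/s.
R = 2.206e-03 × 3600 = 7.94 mm/hr.
Over 13 h: total = 7.94 × 13 = 103.22 ≈ 103 mm.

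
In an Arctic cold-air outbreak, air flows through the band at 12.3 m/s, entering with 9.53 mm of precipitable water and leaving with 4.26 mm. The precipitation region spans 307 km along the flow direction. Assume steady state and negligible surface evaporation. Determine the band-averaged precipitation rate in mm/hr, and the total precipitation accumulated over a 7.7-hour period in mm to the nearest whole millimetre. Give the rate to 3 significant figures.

Column moisture flux per unit crosswind length is F = V × PW.
Inflow: F_in = 12.3 × 9.53 = 117.219 mm·m/s
Outflow: F_out = 12.3 × 4.26 = 52.398 mm·m/s
Steady-state rate R = (F_in − F_out)/L = (117.219 − 52.398) / 307000 m = 2.111e-04 mm/s.
R = 2.111e-04 × 3600 = 0.760 mm/hr.
Over 7.7 h: total = 0.760 × 7.7 = 5.852 ≈ 6 mm.

R ≈ 0.760 mm/hr; total ≈ 6 mm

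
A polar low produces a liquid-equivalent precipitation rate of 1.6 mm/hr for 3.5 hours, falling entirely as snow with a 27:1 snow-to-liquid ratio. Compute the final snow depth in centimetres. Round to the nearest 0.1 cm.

Liquid-equivalent depth = 1.6 × 3.5 = 5.6 mm.
Snow depth = 5.6 mm × 27 = 151.2 mm = 15.1 cm.

snow depth ≈ 15.1 cm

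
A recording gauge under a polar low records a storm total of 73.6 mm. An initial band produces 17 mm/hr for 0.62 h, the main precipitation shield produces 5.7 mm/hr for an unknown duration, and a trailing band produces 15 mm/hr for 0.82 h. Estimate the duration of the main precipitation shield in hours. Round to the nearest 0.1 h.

Known phases: 17 × 0.62 + 15 × 0.82 = 10.54 + 12.3 = 22.84 mm.
Remaining depth = 73.6 − 22.84 = 50.76 mm.
Duration = 50.76 / 5.7 = 8.9 h.

duration ≈ 8.9 h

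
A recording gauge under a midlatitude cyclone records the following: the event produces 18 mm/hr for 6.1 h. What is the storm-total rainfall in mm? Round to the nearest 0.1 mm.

total ≈ 109.8 mm

Total = Σ Rᵢ Δtᵢ = 18 × 6.1
      = 109.8 = 109.8 mm.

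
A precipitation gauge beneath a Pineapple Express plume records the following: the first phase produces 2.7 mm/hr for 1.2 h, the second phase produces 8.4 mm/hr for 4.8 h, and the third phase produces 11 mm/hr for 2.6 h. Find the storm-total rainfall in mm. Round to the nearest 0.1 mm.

total ≈ 72.2 mm

Total = Σ Rᵢ Δtᵢ = 2.7 × 1.2 + 8.4 × 4.8 + 11 × 2.6
      = 3.24 + 40.32 + 28.6 = 72.2 mm.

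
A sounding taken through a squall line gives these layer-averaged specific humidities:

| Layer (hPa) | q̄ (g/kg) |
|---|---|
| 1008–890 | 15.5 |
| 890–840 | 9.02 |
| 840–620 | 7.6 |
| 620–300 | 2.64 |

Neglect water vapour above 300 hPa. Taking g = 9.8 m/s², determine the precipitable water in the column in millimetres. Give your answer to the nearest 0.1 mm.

PW ≈ 48.9 mm

Precipitable water is the column-integrated vapour mass per unit area: PW = (1/g) Σ q̄ Δp, with q in kg/kg and Δp in Pa (1 kg/m² of water = 1 mm).
Layer 1008–890 hPa: Δp = 118 hPa = 11800 Pa, q̄ = 0.0155 kg/kg → 0.0155 × 11800 / 9.8 = 18.66 mm
Layer 890–840 hPa: Δp = 50 hPa = 5000 Pa, q̄ = 0.00902 kg/kg → 0.00902 × 5000 / 9.8 = 4.60 mm
Layer 840–620 hPa: Δp = 220 hPa = 22000 Pa, q̄ = 0.0076 kg/kg → 0.0076 × 22000 / 9.8 = 17.06 mm
Layer 620–300 hPa: Δp = 320 hPa = 32000 Pa, q̄ = 0.00264 kg/kg → 0.00264 × 32000 / 9.8 = 8.62 mm
PW = 18.66 + 4.60 + 17.06 + 8.62 = 48.94 ≈ 48.9 mm.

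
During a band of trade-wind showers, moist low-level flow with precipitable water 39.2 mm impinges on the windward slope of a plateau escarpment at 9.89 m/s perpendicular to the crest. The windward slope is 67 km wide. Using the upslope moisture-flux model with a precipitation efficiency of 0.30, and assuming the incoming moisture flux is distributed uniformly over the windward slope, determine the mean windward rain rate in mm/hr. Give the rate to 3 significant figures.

Incoming column moisture flux per unit ridge length: F = V × PW = 9.89 × 39.2 = 387.688 mm·m/s.
Spread over the 67 km slope with efficiency ε = 0.30: R = ε·F/W = 0.30 × 387.688 / 67000 m = 1.736e-03 mm/s.
R = 1.736e-03 × 3600 = 6.25 mm/hr.

R ≈ 6.25 mm/hr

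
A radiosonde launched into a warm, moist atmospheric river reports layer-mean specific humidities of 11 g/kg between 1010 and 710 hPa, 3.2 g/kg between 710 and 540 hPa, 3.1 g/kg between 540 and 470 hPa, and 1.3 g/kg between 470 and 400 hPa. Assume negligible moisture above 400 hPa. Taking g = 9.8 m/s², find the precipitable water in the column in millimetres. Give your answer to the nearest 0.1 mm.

PW ≈ 42.4 mm

Precipitable water is the column-integrated vapour mass per unit area: PW = (1/g) Σ q̄ Δp, with q in kg/kg and Δp in Pa (1 kg/m² of water = 1 mm).
Layer 1010–710 hPa: Δp = 300 hPa = 30000 Pa, q̄ = 0.011 kg/kg → 0.011 × 30000 / 9.8 = 33.67 mm
Layer 710–540 hPa: Δp = 170 hPa = 17000 Pa, q̄ = 0.0032 kg/kg → 0.0032 × 17000 / 9.8 = 5.55 mm
Layer 540–470 hPa: Δp = 70 hPa = 7000 Pa, q̄ = 0.0031 kg/kg → 0.0031 × 7000 / 9.8 = 2.21 mm
Layer 470–400 hPa: Δp = 70 hPa = 7000 Pa, q̄ = 0.0013 kg/kg → 0.0013 × 7000 / 9.8 = 0.93 mm
PW = 33.67 + 5.55 + 2.21 + 0.93 = 42.36 ≈ 42.4 mm.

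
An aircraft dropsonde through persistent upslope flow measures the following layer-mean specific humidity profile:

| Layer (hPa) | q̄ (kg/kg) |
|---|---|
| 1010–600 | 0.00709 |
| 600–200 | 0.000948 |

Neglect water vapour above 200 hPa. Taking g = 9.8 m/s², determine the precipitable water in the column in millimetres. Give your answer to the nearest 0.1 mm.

PW ≈ 33.5 mm

Precipitable water is the column-integrated vapour mass per unit area: PW = (1/g) Σ q̄ Δp, with q in kg/kg and Δp in Pa (1 kg/m² of water = 1 mm).
Layer 1010–600 hPa: Δp = 410 hPa = 41000 Pa, q̄ = 0.00709 kg/kg → 0.00709 × 41000 / 9.8 = 29.66 mm
Layer 600–200 hPa: Δp = 400 hPa = 40000 Pa, q̄ = 0.000948 kg/kg → 0.000948 × 40000 / 9.8 = 3.87 mm
PW = 29.66 + 3.87 = 33.53 ≈ 33.5 mm.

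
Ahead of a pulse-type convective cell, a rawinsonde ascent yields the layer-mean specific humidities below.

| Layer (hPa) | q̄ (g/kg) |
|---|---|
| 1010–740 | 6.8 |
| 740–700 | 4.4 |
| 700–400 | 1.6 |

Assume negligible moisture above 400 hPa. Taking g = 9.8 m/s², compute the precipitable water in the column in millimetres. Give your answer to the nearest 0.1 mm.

Precipitable water is the column-integrated vapour mass per unit area: PW = (1/g) Σ q̄ Δp, with q in kg/kg and Δp in Pa (1 kg/m² of water = 1 mm).
Layer 1010–740 hPa: Δp = 270 hPa = 27000 Pa, q̄ = 0.0068 kg/kg → 0.0068 × 27000 / 9.8 = 18.73 mm
Layer 740–700 hPa: Δp = 40 hPa = 4000 Pa, q̄ = 0.0044 kg/kg → 0.0044 × 4000 / 9.8 = 1.80 mm
Layer 700–400 hPa: Δp = 300 hPa = 30000 Pa, q̄ = 0.0016 kg/kg → 0.0016 × 30000 / 9.8 = 4.90 mm
PW = 18.73 + 1.80 + 4.90 = 25.43 ≈ 25.4 mm.

PW ≈ 25.4 mm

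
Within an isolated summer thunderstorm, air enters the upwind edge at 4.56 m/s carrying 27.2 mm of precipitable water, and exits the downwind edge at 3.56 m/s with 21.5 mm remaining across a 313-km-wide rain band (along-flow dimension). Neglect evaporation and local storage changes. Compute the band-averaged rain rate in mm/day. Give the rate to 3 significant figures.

Column moisture flux per unit crosswind length is F = V × PW.
Inflow: F_in = 4.56 × 27.2 = 124.032 mm·m/s
Outflow: F_out = 3.56 × 21.5 = 76.54 mm·m/s
Steady-state rate R = (F_in − F_out)/L = (124.032 − 76.54) / 313000 m = 1.517e-04 mm/s.
R = 1.517e-04 × 3600 × 24 = 13.1 mm/day.

R ≈ 13.1 mm/day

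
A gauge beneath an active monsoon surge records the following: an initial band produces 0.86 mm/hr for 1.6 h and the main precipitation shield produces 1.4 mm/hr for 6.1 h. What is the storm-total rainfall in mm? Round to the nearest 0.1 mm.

Total = Σ Rᵢ Δtᵢ = 0.86 × 1.6 + 1.4 × 6.1
      = 1.376 + 8.54 = 9.9 mm.

total ≈ 9.9 mm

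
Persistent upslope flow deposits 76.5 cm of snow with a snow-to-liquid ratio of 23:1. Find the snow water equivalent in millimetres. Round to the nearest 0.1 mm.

SWE ≈ 33.3 mm

SWE = snow depth / ratio = 76.5 cm / 23 = 3.326 cm = 33.3 mm.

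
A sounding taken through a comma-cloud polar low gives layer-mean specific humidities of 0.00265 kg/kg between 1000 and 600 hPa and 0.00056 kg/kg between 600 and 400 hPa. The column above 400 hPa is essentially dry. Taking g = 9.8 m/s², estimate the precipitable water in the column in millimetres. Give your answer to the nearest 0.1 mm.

PW ≈ 12.0 mm

Precipitable water is the column-integrated vapour mass per unit area: PW = (1/g) Σ q̄ Δp, with q in kg/kg and Δp in Pa (1 kg/m² of water = 1 mm).
Layer 1000–600 hPa: Δp = 400 hPa = 40000 Pa, q̄ = 0.00265 kg/kg → 0.00265 × 40000 / 9.8 = 10.82 mm
Layer 600–400 hPa: Δp = 200 hPa = 20000 Pa, q̄ = 0.00056 kg/kg → 0.00056 × 20000 / 9.8 = 1.14 mm
PW = 10.82 + 1.14 = 11.96 ≈ 12.0 mm.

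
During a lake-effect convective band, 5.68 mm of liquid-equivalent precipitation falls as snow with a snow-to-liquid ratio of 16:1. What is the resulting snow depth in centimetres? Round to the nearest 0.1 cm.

Snow depth = liquid × ratio = 5.68 mm × 16 = 90.88 mm = 9.1 cm.

snow depth ≈ 9.1 cm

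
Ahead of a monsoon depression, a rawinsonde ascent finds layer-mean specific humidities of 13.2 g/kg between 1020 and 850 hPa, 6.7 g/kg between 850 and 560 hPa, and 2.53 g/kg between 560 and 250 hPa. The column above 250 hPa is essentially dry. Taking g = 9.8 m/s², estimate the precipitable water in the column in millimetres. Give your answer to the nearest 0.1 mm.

Precipitable water is the column-integrated vapour mass per unit area: PW = (1/g) Σ q̄ Δp, with q in kg/kg and Δp in Pa (1 kg/m² of water = 1 mm).
Layer 1020–850 hPa: Δp = 170 hPa = 17000 Pa, q̄ = 0.0132 kg/kg → 0.0132 × 17000 / 9.8 = 22.90 mm
Layer 850–560 hPa: Δp = 290 hPa = 29000 Pa, q̄ = 0.0067 kg/kg → 0.0067 × 29000 / 9.8 = 19.83 mm
Layer 560–250 hPa: Δp = 310 hPa = 31000 Pa, q̄ = 0.00253 kg/kg → 0.00253 × 31000 / 9.8 = 8.00 mm
PW = 22.90 + 19.83 + 8.00 = 50.73 ≈ 50.7 mm.

PW ≈ 50.7 mm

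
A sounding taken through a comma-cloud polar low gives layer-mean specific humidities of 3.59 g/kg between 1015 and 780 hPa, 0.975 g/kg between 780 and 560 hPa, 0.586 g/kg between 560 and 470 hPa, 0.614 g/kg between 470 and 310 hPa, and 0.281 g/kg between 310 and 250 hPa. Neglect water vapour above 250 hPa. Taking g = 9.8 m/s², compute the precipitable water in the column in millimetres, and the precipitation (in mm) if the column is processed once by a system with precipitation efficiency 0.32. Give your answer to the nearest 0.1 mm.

PW ≈ 12.5 mm; precipitation ≈ 4.0 mm

Precipitable water is the column-integrated vapour mass per unit area: PW = (1/g) Σ q̄ Δp, with q in kg/kg and Δp in Pa (1 kg/m² of water = 1 mm).
Layer 1015–780 hPa: Δp = 235 hPa = 23500 Pa, q̄ = 0.00359 kg/kg → 0.00359 × 23500 / 9.8 = 8.61 mm
Layer 780–560 hPa: Δp = 220 hPa = 22000 Pa, q̄ = 0.000975 kg/kg → 0.000975 × 22000 / 9.8 = 2.19 mm
Layer 560–470 hPa: Δp = 90 hPa = 9000 Pa, q̄ = 0.000586 kg/kg → 0.000586 × 9000 / 9.8 = 0.54 mm
Layer 470–310 hPa: Δp = 160 hPa = 16000 Pa, q̄ = 0.000614 kg/kg → 0.000614 × 16000 / 9.8 = 1.00 mm
Layer 310–250 hPa: Δp = 60 hPa = 6000 Pa, q̄ = 0.000281 kg/kg → 0.000281 × 6000 / 9.8 = 0.17 mm
PW = 8.61 + 2.19 + 0.54 + 1.00 + 0.17 = 12.51 ≈ 12.5 mm.
Precipitation = ε × PW = 0.32 × 12.5 = 4.0 mm.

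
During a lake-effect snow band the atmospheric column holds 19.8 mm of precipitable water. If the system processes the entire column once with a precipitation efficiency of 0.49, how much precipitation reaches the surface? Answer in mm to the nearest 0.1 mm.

Precipitation = ε × PW = 0.49 × 19.8 = 9.7 mm.

precipitation ≈ 9.7 mm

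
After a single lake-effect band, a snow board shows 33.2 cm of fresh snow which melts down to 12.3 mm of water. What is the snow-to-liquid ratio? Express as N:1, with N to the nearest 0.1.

Ratio = snow depth / SWE = 332 mm / 12.3 mm = 27.0, i.e. 27.0:1.

ratio ≈ 27.0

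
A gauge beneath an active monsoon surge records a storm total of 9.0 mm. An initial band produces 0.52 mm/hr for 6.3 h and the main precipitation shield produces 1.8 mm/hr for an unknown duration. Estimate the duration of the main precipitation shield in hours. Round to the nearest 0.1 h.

duration ≈ 3.2 h

Known phases: 0.52 × 6.3 = 3.276 mm.
Remaining depth = 9.0 − 3.276 = 5.724 mm.
Duration = 5.724 / 1.8 = 3.2 h.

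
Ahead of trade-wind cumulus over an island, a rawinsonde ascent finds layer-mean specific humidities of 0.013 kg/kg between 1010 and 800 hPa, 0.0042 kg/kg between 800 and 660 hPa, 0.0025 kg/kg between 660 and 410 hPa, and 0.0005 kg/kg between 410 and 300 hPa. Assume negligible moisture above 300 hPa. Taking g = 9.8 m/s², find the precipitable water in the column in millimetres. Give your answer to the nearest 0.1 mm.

Precipitable water is the column-integrated vapour mass per unit area: PW = (1/g) Σ q̄ Δp, with q in kg/kg and Δp in Pa (1 kg/m² of water = 1 mm).
Layer 1010–800 hPa: Δp = 210 hPa = 21000 Pa, q̄ = 0.013 kg/kg → 0.013 × 21000 / 9.8 = 27.86 mm
Layer 800–660 hPa: Δp = 140 hPa = 14000 Pa, q̄ = 0.0042 kg/kg → 0.0042 × 14000 / 9.8 = 6.00 mm
Layer 660–410 hPa: Δp = 250 hPa = 25000 Pa, q̄ = 0.0025 kg/kg → 0.0025 × 25000 / 9.8 = 6.38 mm
Layer 410–300 hPa: Δp = 110 hPa = 11000 Pa, q̄ = 0.0005 kg/kg → 0.0005 × 11000 / 9.8 = 0.56 mm
PW = 27.86 + 6.00 + 6.38 + 0.56 = 40.80 ≈ 40.8 mm.

PW ≈ 40.8 mm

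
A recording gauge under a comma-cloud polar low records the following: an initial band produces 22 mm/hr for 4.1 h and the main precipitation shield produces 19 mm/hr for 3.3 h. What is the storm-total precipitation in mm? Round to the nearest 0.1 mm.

Total = Σ Rᵢ Δtᵢ = 22 × 4.1 + 19 × 3.3
      = 90.2 + 62.7 = 152.9 mm.

total ≈ 152.9 mm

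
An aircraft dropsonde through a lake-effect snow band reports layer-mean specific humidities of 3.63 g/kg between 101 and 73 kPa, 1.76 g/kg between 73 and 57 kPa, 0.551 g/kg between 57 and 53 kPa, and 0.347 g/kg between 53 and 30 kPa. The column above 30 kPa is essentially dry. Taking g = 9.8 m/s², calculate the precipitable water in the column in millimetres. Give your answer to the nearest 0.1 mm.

Precipitable water is the column-integrated vapour mass per unit area: PW = (1/g) Σ q̄ Δp, with q in kg/kg and Δp in Pa (1 kg/m² of water = 1 mm).
Layer 101–73 kPa: Δp = 280 hPa = 28000 Pa, q̄ = 0.00363 kg/kg → 0.00363 × 28000 / 9.8 = 10.37 mm
Layer 73–57 kPa: Δp = 160 hPa = 16000 Pa, q̄ = 0.00176 kg/kg → 0.00176 × 16000 / 9.8 = 2.87 mm
Layer 57–53 kPa: Δp = 40 hPa = 4000 Pa, q̄ = 0.000551 kg/kg → 0.000551 × 4000 / 9.8 = 0.22 mm
Layer 53–30 kPa: Δp = 230 hPa = 23000 Pa, q̄ = 0.000347 kg/kg → 0.000347 × 23000 / 9.8 = 0.81 mm
PW = 10.37 + 2.87 + 0.22 + 0.81 = 14.27 ≈ 14.3 mm.

PW ≈ 14.3 mm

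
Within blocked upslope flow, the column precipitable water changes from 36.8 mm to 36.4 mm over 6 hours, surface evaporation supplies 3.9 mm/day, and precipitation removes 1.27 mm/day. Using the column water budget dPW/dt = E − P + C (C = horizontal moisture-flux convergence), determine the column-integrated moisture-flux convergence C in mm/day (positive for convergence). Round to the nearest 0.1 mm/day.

C ≈ -4.2 mm/day

dPW/dt = (36.4 − 36.8) mm / (6/24 day) = -1.600 mm/day.
C = dPW/dt − E + P = (-1.600) − 3.9 + 1.27 = -4.2 mm/day.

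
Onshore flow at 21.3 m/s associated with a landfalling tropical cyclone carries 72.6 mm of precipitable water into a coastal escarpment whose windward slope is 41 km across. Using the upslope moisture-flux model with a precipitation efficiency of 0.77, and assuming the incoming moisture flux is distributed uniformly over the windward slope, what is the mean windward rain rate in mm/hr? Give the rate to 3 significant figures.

Incoming column moisture flux per unit ridge length: F = V × PW = 21.3 × 72.6 = 1546.38 mm·m/s.
Spread over the 41 km slope with efficiency ε = 0.77: R = ε·F/W = 0.77 × 1546.38 / 41000 m = 2.904e-02 mm/s.
R = 2.904e-02 × 3600 = 105 mm/hr.

R ≈ 105 mm/hr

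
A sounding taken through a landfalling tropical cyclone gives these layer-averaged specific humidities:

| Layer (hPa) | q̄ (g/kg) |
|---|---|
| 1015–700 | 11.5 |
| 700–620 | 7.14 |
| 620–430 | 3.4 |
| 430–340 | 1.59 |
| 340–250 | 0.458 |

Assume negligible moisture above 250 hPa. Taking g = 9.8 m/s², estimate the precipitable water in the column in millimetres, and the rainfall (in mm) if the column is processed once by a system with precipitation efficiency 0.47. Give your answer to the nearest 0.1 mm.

PW ≈ 51.3 mm; rainfall ≈ 24.1 mm

Precipitable water is the column-integrated vapour mass per unit area: PW = (1/g) Σ q̄ Δp, with q in kg/kg and Δp in Pa (1 kg/m² of water = 1 mm).
Layer 1015–700 hPa: Δp = 315 hPa = 31500 Pa, q̄ = 0.0115 kg/kg → 0.0115 × 31500 / 9.8 = 36.96 mm
Layer 700–620 hPa: Δp = 80 hPa = 8000 Pa, q̄ = 0.00714 kg/kg → 0.00714 × 8000 / 9.8 = 5.83 mm
Layer 620–430 hPa: Δp = 190 hPa = 19000 Pa, q̄ = 0.0034 kg/kg → 0.0034 × 19000 / 9.8 = 6.59 mm
Layer 430–340 hPa: Δp = 90 hPa = 9000 Pa, q̄ = 0.00159 kg/kg → 0.00159 × 9000 / 9.8 = 1.46 mm
Layer 340–250 hPa: Δp = 90 hPa = 9000 Pa, q̄ = 0.000458 kg/kg → 0.000458 × 9000 / 9.8 = 0.42 mm
PW = 36.96 + 5.83 + 6.59 + 1.46 + 0.42 = 51.26 ≈ 51.3 mm.
Rainfall = ε × PW = 0.47 × 51.3 = 24.1 mm.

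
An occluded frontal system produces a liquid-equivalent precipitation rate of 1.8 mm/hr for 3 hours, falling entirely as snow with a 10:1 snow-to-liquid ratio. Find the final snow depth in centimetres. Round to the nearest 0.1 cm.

snow depth ≈ 5.4 cm

Liquid-equivalent depth = 1.8 × 3 = 5.4 mm.
Snow depth = 5.4 mm × 10 = 54 mm = 5.4 cm.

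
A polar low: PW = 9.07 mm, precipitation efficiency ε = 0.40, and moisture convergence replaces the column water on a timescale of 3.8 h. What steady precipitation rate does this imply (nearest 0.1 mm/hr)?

R ≈ 1.0 mm/hr

Each overturning extracts ε × PW = 0.40 × 9.07 = 3.628 mm.
Rate = ε·PW / τ = 3.628 / 3.8 h = 1.0 mm/hr.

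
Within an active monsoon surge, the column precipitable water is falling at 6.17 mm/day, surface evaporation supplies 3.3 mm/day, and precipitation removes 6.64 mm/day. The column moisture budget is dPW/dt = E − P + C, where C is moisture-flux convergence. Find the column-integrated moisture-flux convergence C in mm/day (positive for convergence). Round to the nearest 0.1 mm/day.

dPW/dt = -6.17 mm/day.
C = dPW/dt − E + P = (-6.17) − 3.3 + 6.64 = -2.8 mm/day.

C ≈ -2.8 mm/day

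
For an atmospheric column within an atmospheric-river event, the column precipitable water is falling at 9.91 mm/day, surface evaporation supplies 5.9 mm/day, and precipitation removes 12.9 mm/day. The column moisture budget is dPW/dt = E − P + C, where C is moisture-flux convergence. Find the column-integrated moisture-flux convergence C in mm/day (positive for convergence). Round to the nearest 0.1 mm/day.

C ≈ -2.9 mm/day

dPW/dt = -9.91 mm/day.
C = dPW/dt − E + P = (-9.91) − 5.9 + 12.9 = -2.9 mm/day.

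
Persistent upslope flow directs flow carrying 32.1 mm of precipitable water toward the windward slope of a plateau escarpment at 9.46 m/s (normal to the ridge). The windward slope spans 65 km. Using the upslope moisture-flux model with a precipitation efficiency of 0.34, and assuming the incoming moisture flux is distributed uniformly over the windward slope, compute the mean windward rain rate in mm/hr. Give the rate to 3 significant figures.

Incoming column moisture flux per unit ridge length: F = V × PW = 9.46 × 32.1 = 303.666 mm·m/s.
Spread over the 65 km slope with efficiency ε = 0.34: R = ε·F/W = 0.34 × 303.666 / 65000 m = 1.588e-03 mm/s.
R = 1.588e-03 × 3600 = 5.72 mm/hr.

R ≈ 5.72 mm/hr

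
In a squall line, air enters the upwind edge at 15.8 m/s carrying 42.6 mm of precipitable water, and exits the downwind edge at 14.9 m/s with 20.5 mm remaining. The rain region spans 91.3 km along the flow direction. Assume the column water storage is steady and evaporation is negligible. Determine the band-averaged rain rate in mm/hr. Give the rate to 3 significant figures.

Column moisture flux per unit crosswind length is F = V × PW.
Inflow: F_in = 15.8 × 42.6 = 673.08 mm·m/s
Outflow: F_out = 14.9 × 20.5 = 305.45 mm·m/s
Steady-state rate R = (F_in − F_out)/L = (673.08 − 305.45) / 91300 m = 4.027e-03 mm/s.
R = 4.027e-03 × 3600 = 14.5 mm/hr.

R ≈ 14.5 mm/hr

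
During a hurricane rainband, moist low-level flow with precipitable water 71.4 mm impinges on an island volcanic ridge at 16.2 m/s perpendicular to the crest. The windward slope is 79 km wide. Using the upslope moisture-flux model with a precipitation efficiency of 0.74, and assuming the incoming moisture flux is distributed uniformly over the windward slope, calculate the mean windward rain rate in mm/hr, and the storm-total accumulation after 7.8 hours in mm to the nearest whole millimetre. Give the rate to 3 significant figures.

Incoming column moisture flux per unit ridge length: F = V × PW = 16.2 × 71.4 = 1156.68 mm·m/s.
Spread over the 79 km slope with efficiency ε = 0.74: R = ε·F/W = 0.74 × 1156.68 / 79000 m = 1.083e-02 mm/s.
R = 1.083e-02 × 3600 = 39.0 mm/hr.
Over 7.8 h: total = 39.0 × 7.8 = 304.2 ≈ 304 mm.

R ≈ 39.0 mm/hr; total ≈ 304 mm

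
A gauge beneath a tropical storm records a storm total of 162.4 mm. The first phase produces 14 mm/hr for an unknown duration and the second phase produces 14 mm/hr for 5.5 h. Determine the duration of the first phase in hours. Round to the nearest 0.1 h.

Known phases: 14 × 5.5 = 77 mm.
Remaining depth = 162.4 − 77 = 85.4 mm.
Duration = 85.4 / 14 = 6.1 h.

duration ≈ 6.1 h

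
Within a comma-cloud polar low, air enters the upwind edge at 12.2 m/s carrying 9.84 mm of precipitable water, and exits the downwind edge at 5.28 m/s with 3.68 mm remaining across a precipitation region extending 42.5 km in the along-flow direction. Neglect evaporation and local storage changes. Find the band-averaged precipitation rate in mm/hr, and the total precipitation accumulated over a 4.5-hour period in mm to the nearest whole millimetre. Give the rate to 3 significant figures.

R ≈ 8.52 mm/hr; total ≈ 38 mm

Column moisture flux per unit crosswind length is F = V × PW.
Inflow: F_in = 12.2 × 9.84 = 120.048 mm·m/s
Outflow: F_out = 5.28 × 3.68 = 19.4304 mm·m/s
Steady-state rate R = (F_in − F_out)/L = (120.048 − 19.4304) / 42500 m = 2.367e-03 mm/s.
R = 2.367e-03 × 3600 = 8.52 mm/hr.
Over 4.5 h: total = 8.52 × 4.5 = 38.34 ≈ 38 mm.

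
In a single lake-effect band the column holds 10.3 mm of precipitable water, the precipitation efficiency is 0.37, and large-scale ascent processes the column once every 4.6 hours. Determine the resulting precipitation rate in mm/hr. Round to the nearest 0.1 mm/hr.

R ≈ 0.8 mm/hr

Each overturning extracts ε × PW = 0.37 × 10.3 = 3.811 mm.
Rate = ε·PW / τ = 3.811 / 4.6 h = 0.8 mm/hr.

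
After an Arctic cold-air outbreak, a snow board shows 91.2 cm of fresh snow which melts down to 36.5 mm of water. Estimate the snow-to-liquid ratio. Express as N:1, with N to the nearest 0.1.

ratio ≈ 25.0

Ratio = snow depth / SWE = 912 mm / 36.5 mm = 25.0, i.e. 25.0:1.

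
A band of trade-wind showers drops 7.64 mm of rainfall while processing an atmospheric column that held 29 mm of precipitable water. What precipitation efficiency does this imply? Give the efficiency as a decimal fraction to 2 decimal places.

ε ≈ 0.26

ε = rainfall / PW = 7.64 / 29 = 0.26.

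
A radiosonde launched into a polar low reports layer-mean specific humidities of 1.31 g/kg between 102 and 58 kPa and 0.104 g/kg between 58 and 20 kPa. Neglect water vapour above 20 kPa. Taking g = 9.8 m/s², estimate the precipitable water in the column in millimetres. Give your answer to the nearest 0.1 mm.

Precipitable water is the column-integrated vapour mass per unit area: PW = (1/g) Σ q̄ Δp, with q in kg/kg and Δp in Pa (1 kg/m² of water = 1 mm).
Layer 102–58 kPa: Δp = 440 hPa = 44000 Pa, q̄ = 0.00131 kg/kg → 0.00131 × 44000 / 9.8 = 5.88 mm
Layer 58–20 kPa: Δp = 380 hPa = 38000 Pa, q̄ = 0.000104 kg/kg → 0.000104 × 38000 / 9.8 = 0.40 mm
PW = 5.88 + 0.40 = 6.28 ≈ 6.3 mm.

PW ≈ 6.3 mm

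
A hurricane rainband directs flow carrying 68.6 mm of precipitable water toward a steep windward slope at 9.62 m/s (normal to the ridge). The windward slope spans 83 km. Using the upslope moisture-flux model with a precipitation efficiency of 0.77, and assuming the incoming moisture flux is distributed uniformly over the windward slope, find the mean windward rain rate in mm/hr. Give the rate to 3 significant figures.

Incoming column moisture flux per unit ridge length: F = V × PW = 9.62 × 68.6 = 659.932 mm·m/s.
Spread over the 83 km slope with efficiency ε = 0.77: R = ε·F/W = 0.77 × 659.932 / 83000 m = 6.122e-03 mm/s.
R = 6.122e-03 × 3600 = 22.0 mm/hr.

R ≈ 22.0 mm/hr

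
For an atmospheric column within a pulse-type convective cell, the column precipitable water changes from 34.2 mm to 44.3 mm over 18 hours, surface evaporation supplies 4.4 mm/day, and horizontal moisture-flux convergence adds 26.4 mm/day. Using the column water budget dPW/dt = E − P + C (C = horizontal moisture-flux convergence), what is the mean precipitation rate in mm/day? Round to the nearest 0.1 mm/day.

P ≈ 17.3 mm/day

dPW/dt = (44.3 − 34.2) mm / (18/24 day) = +13.467 mm/day.
P = E + C − dPW/dt = 4.4 + (26.4) − (+13.467) = 17.3 mm/day.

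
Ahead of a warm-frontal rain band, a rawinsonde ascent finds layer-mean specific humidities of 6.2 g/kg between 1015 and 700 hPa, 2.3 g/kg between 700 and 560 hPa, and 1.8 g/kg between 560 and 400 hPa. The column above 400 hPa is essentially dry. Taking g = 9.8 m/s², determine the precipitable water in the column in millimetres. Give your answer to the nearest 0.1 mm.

PW ≈ 26.2 mm

Precipitable water is the column-integrated vapour mass per unit area: PW = (1/g) Σ q̄ Δp, with q in kg/kg and Δp in Pa (1 kg/m² of water = 1 mm).
Layer 1015–700 hPa: Δp = 315 hPa = 31500 Pa, q̄ = 0.0062 kg/kg → 0.0062 × 31500 / 9.8 = 19.93 mm
Layer 700–560 hPa: Δp = 140 hPa = 14000 Pa, q̄ = 0.0023 kg/kg → 0.0023 × 14000 / 9.8 = 3.29 mm
Layer 560–400 hPa: Δp = 160 hPa = 16000 Pa, q̄ = 0.0018 kg/kg → 0.0018 × 16000 / 9.8 = 2.94 mm
PW = 19.93 + 3.29 + 2.94 = 26.16 ≈ 26.2 mm.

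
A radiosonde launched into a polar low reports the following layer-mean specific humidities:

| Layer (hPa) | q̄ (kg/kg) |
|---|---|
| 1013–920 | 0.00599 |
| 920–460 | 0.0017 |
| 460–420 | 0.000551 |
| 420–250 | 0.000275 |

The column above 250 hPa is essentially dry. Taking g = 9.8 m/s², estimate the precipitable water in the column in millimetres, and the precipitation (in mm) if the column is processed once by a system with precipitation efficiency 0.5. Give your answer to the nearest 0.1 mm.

Precipitable water is the column-integrated vapour mass per unit area: PW = (1/g) Σ q̄ Δp, with q in kg/kg and Δp in Pa (1 kg/m² of water = 1 mm).
Layer 1013–920 hPa: Δp = 93 hPa = 9300 Pa, q̄ = 0.00599 kg/kg → 0.00599 × 9300 / 9.8 = 5.68 mm
Layer 920–460 hPa: Δp = 460 hPa = 46000 Pa, q̄ = 0.0017 kg/kg → 0.0017 × 46000 / 9.8 = 7.98 mm
Layer 460–420 hPa: Δp = 40 hPa = 4000 Pa, q̄ = 0.000551 kg/kg → 0.000551 × 4000 / 9.8 = 0.22 mm
Layer 420–250 hPa: Δp = 170 hPa = 17000 Pa, q̄ = 0.000275 kg/kg → 0.000275 × 17000 / 9.8 = 0.48 mm
PW = 5.68 + 7.98 + 0.22 + 0.48 = 14.36 ≈ 14.4 mm.
Precipitation = ε × PW = 0.5 × 14.4 = 7.2 mm.

PW ≈ 14.4 mm; precipitation ≈ 7.2 mm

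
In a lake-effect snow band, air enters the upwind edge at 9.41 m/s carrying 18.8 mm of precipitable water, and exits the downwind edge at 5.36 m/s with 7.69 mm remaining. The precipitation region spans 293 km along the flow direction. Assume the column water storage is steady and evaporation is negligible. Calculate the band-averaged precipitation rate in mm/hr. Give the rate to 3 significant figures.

R ≈ 1.67 mm/hr

Column moisture flux per unit crosswind length is F = V × PW.
Inflow: F_in = 9.41 × 18.8 = 176.908 mm·m/s
Outflow: F_out = 5.36 × 7.69 = 41.2184 mm·m/s
Steady-state rate R = (F_in − F_out)/L = (176.908 − 41.2184) / 293000 m = 4.631e-04 mm/s.
R = 4.631e-04 × 3600 = 1.67 mm/hr.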